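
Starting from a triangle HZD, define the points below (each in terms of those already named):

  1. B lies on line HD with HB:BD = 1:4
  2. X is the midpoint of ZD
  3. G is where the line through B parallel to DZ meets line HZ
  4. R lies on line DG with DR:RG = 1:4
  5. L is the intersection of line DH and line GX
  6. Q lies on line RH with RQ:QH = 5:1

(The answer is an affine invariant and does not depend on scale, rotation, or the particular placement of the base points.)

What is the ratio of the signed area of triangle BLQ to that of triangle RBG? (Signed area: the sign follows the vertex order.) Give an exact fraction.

Set H = (0, 0), Z = (1, 0), D = (0, 1); any affine frame gives the same invariant.
1. B lies on line HD with HB:BD = 1:4 ⇒ B = (0, 1/5)
2. X is the midpoint of ZD ⇒ X = (1/2, 1/2)
3. G is where the line through B parallel to DZ meets line HZ ⇒ G = (1/5, 0)
4. R lies on line DG with DR:RG = 1:4 ⇒ R = (1/25, 4/5)
5. L is the intersection of line DH and line GX ⇒ L = (0, -1/3)
6. Q lies on line RH with RQ:QH = 5:1 ⇒ Q = (1/150, 2/15)
2·[BLQ] = 4/1125, 2·[RBG] = 16/125
[BLQ]:[RBG] = 4/1125:16/125 = 1/36

[BLQ]:[RBG] = 1/36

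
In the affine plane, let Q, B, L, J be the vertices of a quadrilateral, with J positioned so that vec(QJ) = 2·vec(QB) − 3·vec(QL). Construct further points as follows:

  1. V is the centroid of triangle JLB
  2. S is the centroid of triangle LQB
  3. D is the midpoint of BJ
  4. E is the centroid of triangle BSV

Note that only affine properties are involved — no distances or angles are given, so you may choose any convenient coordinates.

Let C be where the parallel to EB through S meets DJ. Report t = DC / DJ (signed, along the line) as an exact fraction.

t = -29/21

Set Q = (0, 0), B = (1, 0), L = (0, 1), J = (2, -3); any affine frame gives the same invariant.
1. V is the centroid of triangle JLB ⇒ V = (1, -2/3)
2. S is the centroid of triangle LQB ⇒ S = (1/3, 1/3)
3. D is the midpoint of BJ ⇒ D = (3/2, -3/2)
4. E is the centroid of triangle BSV ⇒ E = (7/9, -1/9)
through S parallel to EB: direction (2/9, 1/9); meets DJ at C = (17/21, 4/7)
C = D + t·(J−D) with t = -29/21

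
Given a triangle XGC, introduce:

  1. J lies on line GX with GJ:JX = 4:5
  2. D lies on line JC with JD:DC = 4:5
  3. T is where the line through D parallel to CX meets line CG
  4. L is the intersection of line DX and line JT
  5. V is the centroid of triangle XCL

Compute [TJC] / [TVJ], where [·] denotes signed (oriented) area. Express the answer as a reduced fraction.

Work in coordinates with X = (0, 0), G = (1, 0), C = (0, 1).
1. J lies on line GX with GJ:JX = 4:5 ⇒ J = (5/9, 0)
2. D lies on line JC with JD:DC = 4:5 ⇒ D = (25/81, 4/9)
3. T is where the line through D parallel to CX meets line CG ⇒ T = (25/81, 56/81)
4. L is the intersection of line DX and line JT ⇒ L = (175/477, 28/53)
5. V is the centroid of triangle XCL ⇒ V = (175/1431, 27/53)
2·[TJC] = -100/729, 2·[TVJ] = 380/2187
[TJC]:[TVJ] = -100/729:380/2187 = -15/19

[TJC]:[TVJ] = -15/19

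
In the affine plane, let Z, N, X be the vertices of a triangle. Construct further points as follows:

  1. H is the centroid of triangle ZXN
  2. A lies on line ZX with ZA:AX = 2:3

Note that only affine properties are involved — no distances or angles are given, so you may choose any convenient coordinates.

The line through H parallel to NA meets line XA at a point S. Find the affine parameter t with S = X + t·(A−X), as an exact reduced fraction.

t = 8/9

Work in coordinates with Z = (0, 0), N = (1, 0), X = (0, 1).
1. H is the centroid of triangle ZXN ⇒ H = (1/3, 1/3)
2. A lies on line ZX with ZA:AX = 2:3 ⇒ A = (0, 2/5)
through H parallel to NA: direction (-1, 2/5); meets XA at S = (0, 7/15)
S = X + t·(A−X) with t = 8/9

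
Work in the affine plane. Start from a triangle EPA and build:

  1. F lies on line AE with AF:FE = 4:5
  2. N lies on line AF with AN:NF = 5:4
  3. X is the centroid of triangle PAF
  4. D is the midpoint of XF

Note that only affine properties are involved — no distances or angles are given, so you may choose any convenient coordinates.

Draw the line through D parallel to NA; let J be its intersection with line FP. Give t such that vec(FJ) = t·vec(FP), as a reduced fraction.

t = 1/6

Work in coordinates with E = (0, 0), P = (1, 0), A = (0, 1).
1. F lies on line AE with AF:FE = 4:5 ⇒ F = (0, 5/9)
2. N lies on line AF with AN:NF = 5:4 ⇒ N = (0, 61/81)
3. X is the centroid of triangle PAF ⇒ X = (1/3, 14/27)
4. D is the midpoint of XF ⇒ D = (1/6, 29/54)
through D parallel to NA: direction (0, 20/81); meets FP at J = (1/6, 25/54)
J = F + t·(P−F) with t = 1/6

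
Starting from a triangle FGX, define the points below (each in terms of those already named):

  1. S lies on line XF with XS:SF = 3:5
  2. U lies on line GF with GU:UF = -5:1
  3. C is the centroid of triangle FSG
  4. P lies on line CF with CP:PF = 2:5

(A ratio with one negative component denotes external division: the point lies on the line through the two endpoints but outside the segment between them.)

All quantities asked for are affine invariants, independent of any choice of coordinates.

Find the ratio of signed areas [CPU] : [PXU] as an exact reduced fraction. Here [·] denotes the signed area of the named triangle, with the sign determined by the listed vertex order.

Set F = (0, 0), G = (1, 0), X = (0, 1); any affine frame gives the same invariant.
1. S lies on line XF with XS:SF = 3:5 ⇒ S = (0, 5/8)
2. U lies on line GF with GU:UF = -5:1 ⇒ U = (-1/4, 0)
3. C is the centroid of triangle FSG ⇒ C = (1/3, 5/24)
4. P lies on line CF with CP:PF = 2:5 ⇒ P = (5/21, 25/168)
2·[CPU] = -5/336, 2·[PXU] = 101/224
[CPU]:[PXU] = -5/336:101/224 = -10/303

[CPU]:[PXU] = -10/303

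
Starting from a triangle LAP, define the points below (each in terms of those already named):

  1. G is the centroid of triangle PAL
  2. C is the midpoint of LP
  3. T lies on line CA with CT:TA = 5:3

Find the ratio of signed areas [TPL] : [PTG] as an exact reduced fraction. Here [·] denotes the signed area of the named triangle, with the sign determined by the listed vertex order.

Choose coordinates L = (0, 0), A = (1, 0), P = (0, 1).
1. G is the centroid of triangle PAL ⇒ G = (1/3, 1/3)
2. C is the midpoint of LP ⇒ C = (0, 1/2)
3. T lies on line CA with CT:TA = 5:3 ⇒ T = (5/8, 3/16)
2·[TPL] = 5/8, 2·[PTG] = -7/48
[TPL]:[PTG] = 5/8:-7/48 = -30/7

[TPL]:[PTG] = -30/7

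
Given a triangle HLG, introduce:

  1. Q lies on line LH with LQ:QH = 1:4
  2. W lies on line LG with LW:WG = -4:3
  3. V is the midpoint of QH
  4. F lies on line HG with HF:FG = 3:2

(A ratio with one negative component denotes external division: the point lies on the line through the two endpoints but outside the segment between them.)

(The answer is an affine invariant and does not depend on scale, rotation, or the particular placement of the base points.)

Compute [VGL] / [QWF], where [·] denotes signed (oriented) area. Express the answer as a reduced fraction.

Choose coordinates H = (0, 0), L = (1, 0), G = (0, 1).
1. Q lies on line LH with LQ:QH = 1:4 ⇒ Q = (4/5, 0)
2. W lies on line LG with LW:WG = -4:3 ⇒ W = (-3, 4)
3. V is the midpoint of QH ⇒ V = (2/5, 0)
4. F lies on line HG with HF:FG = 3:2 ⇒ F = (0, 3/5)
2·[VGL] = -3/5, 2·[QWF] = 23/25
[VGL]:[QWF] = -3/5:23/25 = -15/23

[VGL]:[QWF] = -15/23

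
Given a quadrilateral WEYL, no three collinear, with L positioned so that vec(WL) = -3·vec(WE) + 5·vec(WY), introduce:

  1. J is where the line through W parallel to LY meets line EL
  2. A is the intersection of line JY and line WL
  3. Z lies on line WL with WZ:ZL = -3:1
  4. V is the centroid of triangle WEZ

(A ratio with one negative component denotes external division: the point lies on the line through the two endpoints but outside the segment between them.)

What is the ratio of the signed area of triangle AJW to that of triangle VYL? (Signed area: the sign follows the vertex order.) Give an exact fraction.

Set W = (0, 0), E = (1, 0), Y = (0, 1), L = (-3, 5); any affine frame gives the same invariant.
1. J is where the line through W parallel to LY meets line EL ⇒ J = (-15, 20)
2. A is the intersection of line JY and line WL ⇒ A = (-5/2, 25/6)
3. Z lies on line WL with WZ:ZL = -3:1 ⇒ Z = (-9/2, 15/2)
4. V is the centroid of triangle WEZ ⇒ V = (-7/6, 5/2)
2·[AJW] = 25/2, 2·[VYL] = 1/6
[AJW]:[VYL] = 25/2:1/6 = 75

[AJW]:[VYL] = 75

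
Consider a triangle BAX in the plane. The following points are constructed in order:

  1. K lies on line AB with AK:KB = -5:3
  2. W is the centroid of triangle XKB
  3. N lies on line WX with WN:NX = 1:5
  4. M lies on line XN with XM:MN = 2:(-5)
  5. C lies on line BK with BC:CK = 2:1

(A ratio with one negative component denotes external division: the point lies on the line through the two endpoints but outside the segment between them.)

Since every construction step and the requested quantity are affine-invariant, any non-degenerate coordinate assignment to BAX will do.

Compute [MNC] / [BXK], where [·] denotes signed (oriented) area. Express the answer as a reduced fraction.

[MNC]:[BXK] = -25/162

Choose coordinates B = (0, 0), A = (1, 0), X = (0, 1).
1. K lies on line AB with AK:KB = -5:3 ⇒ K = (-3/2, 0)
2. W is the centroid of triangle XKB ⇒ W = (-1/2, 1/3)
3. N lies on line WX with WN:NX = 1:5 ⇒ N = (-5/12, 4/9)
4. M lies on line XN with XM:MN = 2:(-5) ⇒ M = (5/18, 37/27)
5. C lies on line BK with BC:CK = 2:1 ⇒ C = (-1, 0)
2·[MNC] = -25/108, 2·[BXK] = 3/2
[MNC]:[BXK] = -25/108:3/2 = -25/162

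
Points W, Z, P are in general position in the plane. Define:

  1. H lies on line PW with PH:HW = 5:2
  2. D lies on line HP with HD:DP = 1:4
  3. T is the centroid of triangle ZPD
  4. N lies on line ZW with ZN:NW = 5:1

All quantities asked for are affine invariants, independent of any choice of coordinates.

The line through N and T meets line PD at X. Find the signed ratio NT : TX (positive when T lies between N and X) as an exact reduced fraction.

Work in coordinates with W = (0, 0), Z = (1, 0), P = (0, 1).
1. H lies on line PW with PH:HW = 5:2 ⇒ H = (0, 2/7)
2. D lies on line HP with HD:DP = 1:4 ⇒ D = (0, 3/7)
3. T is the centroid of triangle ZPD ⇒ T = (1/3, 10/21)
4. N lies on line ZW with ZN:NW = 5:1 ⇒ N = (1/6, 0)
line NT meets PD at X = (0, -10/21)
T = N + t·(X−N) with t = -1, so NT:TX = -1:2

NT:TX = -1/2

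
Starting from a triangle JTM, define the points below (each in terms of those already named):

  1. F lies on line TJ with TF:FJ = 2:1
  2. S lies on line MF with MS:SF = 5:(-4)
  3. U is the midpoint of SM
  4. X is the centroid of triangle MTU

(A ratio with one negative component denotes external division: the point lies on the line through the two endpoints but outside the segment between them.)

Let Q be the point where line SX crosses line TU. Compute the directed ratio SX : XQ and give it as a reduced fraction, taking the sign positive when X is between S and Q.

SX:XQ = -4

Assign J = (0, 0), T = (1, 0), M = (0, 1) — the answer is frame-independent, so this choice is without loss of generality.
1. F lies on line TJ with TF:FJ = 2:1 ⇒ F = (1/3, 0)
2. S lies on line MF with MS:SF = 5:(-4) ⇒ S = (5/3, -4)
3. U is the midpoint of SM ⇒ U = (5/6, -3/2)
4. X is the centroid of triangle MTU ⇒ X = (11/18, -1/6)
line SX meets TU at Q = (7/8, -9/8)
X = S + t·(Q−S) with t = 4/3, so SX:XQ = 4/3:-1/3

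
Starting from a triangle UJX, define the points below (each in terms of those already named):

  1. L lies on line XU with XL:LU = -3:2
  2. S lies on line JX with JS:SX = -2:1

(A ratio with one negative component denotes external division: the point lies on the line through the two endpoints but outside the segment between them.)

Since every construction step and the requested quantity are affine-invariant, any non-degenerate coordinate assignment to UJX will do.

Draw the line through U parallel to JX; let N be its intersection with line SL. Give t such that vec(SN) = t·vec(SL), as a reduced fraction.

t = 1/3

Assign U = (0, 0), J = (1, 0), X = (0, 1) — the answer is frame-independent, so this choice is without loss of generality.
1. L lies on line XU with XL:LU = -3:2 ⇒ L = (0, -2)
2. S lies on line JX with JS:SX = -2:1 ⇒ S = (-1, 2)
through U parallel to JX: direction (-1, 1); meets SL at N = (-2/3, 2/3)
N = S + t·(L−S) with t = 1/3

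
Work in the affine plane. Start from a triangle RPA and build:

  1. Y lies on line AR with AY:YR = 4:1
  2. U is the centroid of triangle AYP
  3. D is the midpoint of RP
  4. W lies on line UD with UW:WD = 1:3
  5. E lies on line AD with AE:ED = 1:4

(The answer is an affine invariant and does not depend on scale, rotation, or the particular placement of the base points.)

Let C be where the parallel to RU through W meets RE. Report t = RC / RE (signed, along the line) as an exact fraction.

t = -15/68

Set R = (0, 0), P = (1, 0), A = (0, 1); any affine frame gives the same invariant.
1. Y lies on line AR with AY:YR = 4:1 ⇒ Y = (0, 1/5)
2. U is the centroid of triangle AYP ⇒ U = (1/3, 2/5)
3. D is the midpoint of RP ⇒ D = (1/2, 0)
4. W lies on line UD with UW:WD = 1:3 ⇒ W = (3/8, 3/10)
5. E lies on line AD with AE:ED = 1:4 ⇒ E = (1/10, 4/5)
through W parallel to RU: direction (1/3, 2/5); meets RE at C = (-3/136, -3/17)
C = R + t·(E−R) with t = -15/68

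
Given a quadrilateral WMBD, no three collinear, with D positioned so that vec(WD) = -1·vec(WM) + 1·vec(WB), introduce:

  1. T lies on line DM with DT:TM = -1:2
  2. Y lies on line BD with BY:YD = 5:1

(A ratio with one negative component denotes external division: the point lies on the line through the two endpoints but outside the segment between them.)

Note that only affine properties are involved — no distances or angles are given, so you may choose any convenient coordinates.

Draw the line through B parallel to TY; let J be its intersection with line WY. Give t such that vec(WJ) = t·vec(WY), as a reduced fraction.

t = 13/8

Assign W = (0, 0), M = (1, 0), B = (0, 1), D = (-1, 1) — the answer is frame-independent, so this choice is without loss of generality.
1. T lies on line DM with DT:TM = -1:2 ⇒ T = (-3, 2)
2. Y lies on line BD with BY:YD = 5:1 ⇒ Y = (-5/6, 1)
through B parallel to TY: direction (13/6, -1); meets WY at J = (-65/48, 13/8)
J = W + t·(Y−W) with t = 13/8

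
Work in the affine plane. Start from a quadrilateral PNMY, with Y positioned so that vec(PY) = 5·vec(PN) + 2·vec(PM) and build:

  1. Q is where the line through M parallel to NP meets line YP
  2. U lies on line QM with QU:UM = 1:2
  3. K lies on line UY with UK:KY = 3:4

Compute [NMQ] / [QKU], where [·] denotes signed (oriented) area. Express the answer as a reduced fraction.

Set P = (0, 0), N = (1, 0), M = (0, 1), Y = (5, 2); any affine frame gives the same invariant.
1. Q is where the line through M parallel to NP meets line YP ⇒ Q = (5/2, 1)
2. U lies on line QM with QU:UM = 1:2 ⇒ U = (5/3, 1)
3. K lies on line UY with UK:KY = 3:4 ⇒ K = (65/21, 10/7)
2·[NMQ] = -5/2, 2·[QKU] = 5/14
[NMQ]:[QKU] = -5/2:5/14 = -7

[NMQ]:[QKU] = -7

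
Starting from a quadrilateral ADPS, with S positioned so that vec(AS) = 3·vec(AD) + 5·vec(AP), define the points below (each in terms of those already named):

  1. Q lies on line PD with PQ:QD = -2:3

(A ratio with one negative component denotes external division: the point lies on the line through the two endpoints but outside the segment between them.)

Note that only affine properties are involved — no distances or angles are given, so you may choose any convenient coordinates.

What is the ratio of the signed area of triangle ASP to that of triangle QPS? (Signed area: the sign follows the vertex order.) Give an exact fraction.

Work in coordinates with A = (0, 0), D = (1, 0), P = (0, 1), S = (3, 5).
1. Q lies on line PD with PQ:QD = -2:3 ⇒ Q = (-2, 3)
2·[ASP] = 3, 2·[QPS] = 14
[ASP]:[QPS] = 3:14 = 3/14

[ASP]:[QPS] = 3/14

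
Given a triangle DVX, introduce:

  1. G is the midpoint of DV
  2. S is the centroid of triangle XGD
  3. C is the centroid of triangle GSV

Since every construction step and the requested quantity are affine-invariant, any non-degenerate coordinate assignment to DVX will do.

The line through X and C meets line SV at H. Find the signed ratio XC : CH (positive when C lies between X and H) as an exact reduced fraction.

Assign D = (0, 0), V = (1, 0), X = (0, 1) — the answer is frame-independent, so this choice is without loss of generality.
1. G is the midpoint of DV ⇒ G = (1/2, 0)
2. S is the centroid of triangle XGD ⇒ S = (1/6, 1/3)
3. C is the centroid of triangle GSV ⇒ C = (5/9, 1/9)
line XC meets SV at H = (1/2, 1/5)
C = X + t·(H−X) with t = 10/9, so XC:CH = 10/9:-1/9

XC:CH = -10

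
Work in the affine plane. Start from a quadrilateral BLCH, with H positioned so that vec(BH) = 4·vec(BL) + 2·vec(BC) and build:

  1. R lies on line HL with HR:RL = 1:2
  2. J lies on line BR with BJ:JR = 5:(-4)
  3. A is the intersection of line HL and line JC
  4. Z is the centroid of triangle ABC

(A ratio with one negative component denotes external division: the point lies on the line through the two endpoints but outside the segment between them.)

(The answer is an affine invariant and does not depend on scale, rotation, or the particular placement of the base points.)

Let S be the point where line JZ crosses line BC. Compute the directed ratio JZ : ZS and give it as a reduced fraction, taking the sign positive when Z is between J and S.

Assign B = (0, 0), L = (1, 0), C = (0, 1), H = (4, 2) — the answer is frame-independent, so this choice is without loss of generality.
1. R lies on line HL with HR:RL = 1:2 ⇒ R = (3, 4/3)
2. J lies on line BR with BJ:JR = 5:(-4) ⇒ J = (15, 20/3)
3. A is the intersection of line HL and line JC ⇒ A = (75/13, 124/39)
4. Z is the centroid of triangle ABC ⇒ Z = (25/13, 163/117)
line JZ meets BC at S = (0, 21/34)
Z = J + t·(S−J) with t = 34/39, so JZ:ZS = 34/39:5/39

JZ:ZS = 34/5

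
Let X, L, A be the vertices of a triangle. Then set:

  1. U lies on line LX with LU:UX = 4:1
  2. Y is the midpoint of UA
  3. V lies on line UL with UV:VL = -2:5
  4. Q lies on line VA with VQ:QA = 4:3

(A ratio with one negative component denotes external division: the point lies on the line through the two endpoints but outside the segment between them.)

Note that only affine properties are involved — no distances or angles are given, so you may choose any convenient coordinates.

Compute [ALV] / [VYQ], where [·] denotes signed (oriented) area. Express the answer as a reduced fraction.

[ALV]:[VYQ] = -35/4

Set X = (0, 0), L = (1, 0), A = (0, 1); any affine frame gives the same invariant.
1. U lies on line LX with LU:UX = 4:1 ⇒ U = (1/5, 0)
2. Y is the midpoint of UA ⇒ Y = (1/10, 1/2)
3. V lies on line UL with UV:VL = -2:5 ⇒ V = (-1/3, 0)
4. Q lies on line VA with VQ:QA = 4:3 ⇒ Q = (-1/7, 4/7)
2·[ALV] = -4/3, 2·[VYQ] = 16/105
[ALV]:[VYQ] = -4/3:16/105 = -35/4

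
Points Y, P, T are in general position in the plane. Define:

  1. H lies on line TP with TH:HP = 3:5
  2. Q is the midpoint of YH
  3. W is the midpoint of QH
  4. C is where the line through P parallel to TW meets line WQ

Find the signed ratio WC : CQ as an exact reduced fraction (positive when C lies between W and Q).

WC:CQ = -8/11

Choose coordinates Y = (0, 0), P = (1, 0), T = (0, 1).
1. H lies on line TP with TH:HP = 3:5 ⇒ H = (3/8, 5/8)
2. Q is the midpoint of YH ⇒ Q = (3/16, 5/16)
3. W is the midpoint of QH ⇒ W = (9/32, 15/32)
4. C is where the line through P parallel to TW meets line WQ ⇒ C = (17/32, 85/96)
C = W + t·(Q−W) with t = -8/3, so WC:CQ = t:(1−t) = -8/3:11/3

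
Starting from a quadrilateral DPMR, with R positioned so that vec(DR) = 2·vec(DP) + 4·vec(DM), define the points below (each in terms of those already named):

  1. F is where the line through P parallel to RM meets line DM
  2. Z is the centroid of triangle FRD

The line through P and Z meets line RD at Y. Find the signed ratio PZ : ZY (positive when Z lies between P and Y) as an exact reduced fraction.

PZ:ZY = 3

Choose coordinates D = (0, 0), P = (1, 0), M = (0, 1), R = (2, 4).
1. F is where the line through P parallel to RM meets line DM ⇒ F = (0, -3/2)
2. Z is the centroid of triangle FRD ⇒ Z = (2/3, 5/6)
line PZ meets RD at Y = (5/9, 10/9)
Z = P + t·(Y−P) with t = 3/4, so PZ:ZY = 3/4:1/4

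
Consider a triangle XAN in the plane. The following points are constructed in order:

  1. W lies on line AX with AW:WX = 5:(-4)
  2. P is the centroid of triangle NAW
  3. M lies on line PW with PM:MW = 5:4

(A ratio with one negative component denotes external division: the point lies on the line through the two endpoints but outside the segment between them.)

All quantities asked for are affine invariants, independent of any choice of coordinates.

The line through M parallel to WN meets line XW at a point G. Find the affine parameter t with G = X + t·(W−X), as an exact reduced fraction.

t = 22/27

Work in coordinates with X = (0, 0), A = (1, 0), N = (0, 1).
1. W lies on line AX with AW:WX = 5:(-4) ⇒ W = (-4, 0)
2. P is the centroid of triangle NAW ⇒ P = (-1, 1/3)
3. M lies on line PW with PM:MW = 5:4 ⇒ M = (-8/3, 4/27)
through M parallel to WN: direction (4, 1); meets XW at G = (-88/27, 0)
G = X + t·(W−X) with t = 22/27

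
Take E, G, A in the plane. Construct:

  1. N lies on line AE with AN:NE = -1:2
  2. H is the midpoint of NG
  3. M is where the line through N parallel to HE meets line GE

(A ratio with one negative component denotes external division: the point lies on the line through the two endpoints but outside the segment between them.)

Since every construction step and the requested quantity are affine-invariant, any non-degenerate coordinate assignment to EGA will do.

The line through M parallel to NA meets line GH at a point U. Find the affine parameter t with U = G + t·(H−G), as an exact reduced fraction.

t = 4

Set E = (0, 0), G = (1, 0), A = (0, 1); any affine frame gives the same invariant.
1. N lies on line AE with AN:NE = -1:2 ⇒ N = (0, 2)
2. H is the midpoint of NG ⇒ H = (1/2, 1)
3. M is where the line through N parallel to HE meets line GE ⇒ M = (-1, 0)
through M parallel to NA: direction (0, -1); meets GH at U = (-1, 4)
U = G + t·(H−G) with t = 4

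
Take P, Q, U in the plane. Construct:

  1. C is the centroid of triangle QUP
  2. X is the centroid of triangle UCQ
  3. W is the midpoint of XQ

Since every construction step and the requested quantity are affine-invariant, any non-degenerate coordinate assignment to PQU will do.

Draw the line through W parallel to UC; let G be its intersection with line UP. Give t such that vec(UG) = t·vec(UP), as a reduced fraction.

t = -2/3

Assign P = (0, 0), Q = (1, 0), U = (0, 1) — the answer is frame-independent, so this choice is without loss of generality.
1. C is the centroid of triangle QUP ⇒ C = (1/3, 1/3)
2. X is the centroid of triangle UCQ ⇒ X = (4/9, 4/9)
3. W is the midpoint of XQ ⇒ W = (13/18, 2/9)
through W parallel to UC: direction (1/3, -2/3); meets UP at G = (0, 5/3)
G = U + t·(P−U) with t = -2/3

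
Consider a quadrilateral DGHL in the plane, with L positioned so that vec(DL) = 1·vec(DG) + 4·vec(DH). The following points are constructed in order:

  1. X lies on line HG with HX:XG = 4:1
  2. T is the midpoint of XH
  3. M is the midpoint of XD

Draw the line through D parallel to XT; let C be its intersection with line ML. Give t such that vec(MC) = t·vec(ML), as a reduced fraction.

t = -1/9

Work in coordinates with D = (0, 0), G = (1, 0), H = (0, 1), L = (1, 4).
1. X lies on line HG with HX:XG = 4:1 ⇒ X = (4/5, 1/5)
2. T is the midpoint of XH ⇒ T = (2/5, 3/5)
3. M is the midpoint of XD ⇒ M = (2/5, 1/10)
through D parallel to XT: direction (-2/5, 2/5); meets ML at C = (1/3, -1/3)
C = M + t·(L−M) with t = -1/9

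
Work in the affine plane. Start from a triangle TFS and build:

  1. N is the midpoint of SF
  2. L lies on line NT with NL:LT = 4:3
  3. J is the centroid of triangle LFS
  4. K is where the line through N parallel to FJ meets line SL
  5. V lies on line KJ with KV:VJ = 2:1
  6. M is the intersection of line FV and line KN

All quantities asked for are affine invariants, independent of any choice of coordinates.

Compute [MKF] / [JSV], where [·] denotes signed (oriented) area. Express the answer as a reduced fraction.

Choose coordinates T = (0, 0), F = (1, 0), S = (0, 1).
1. N is the midpoint of SF ⇒ N = (1/2, 1/2)
2. L lies on line NT with NL:LT = 4:3 ⇒ L = (3/14, 3/14)
3. J is the centroid of triangle LFS ⇒ J = (17/42, 17/42)
4. K is where the line through N parallel to FJ meets line SL ⇒ K = (3/56, 45/56)
5. V lies on line KJ with KV:VJ = 2:1 ⇒ V = (145/504, 271/504)
6. M is the intersection of line FV and line KN ⇒ M = (-191/168, 271/168)
2·[MKF] = -4/21, 2·[JSV] = 1/63
[MKF]:[JSV] = -4/21:1/63 = -12

[MKF]:[JSV] = -12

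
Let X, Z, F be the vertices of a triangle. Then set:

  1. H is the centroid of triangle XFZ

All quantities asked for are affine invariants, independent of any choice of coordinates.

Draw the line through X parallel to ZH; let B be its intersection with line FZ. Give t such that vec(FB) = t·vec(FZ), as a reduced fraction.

Work in coordinates with X = (0, 0), Z = (1, 0), F = (0, 1).
1. H is the centroid of triangle XFZ ⇒ H = (1/3, 1/3)
through X parallel to ZH: direction (-2/3, 1/3); meets FZ at B = (2, -1)
B = F + t·(Z−F) with t = 2

t = 2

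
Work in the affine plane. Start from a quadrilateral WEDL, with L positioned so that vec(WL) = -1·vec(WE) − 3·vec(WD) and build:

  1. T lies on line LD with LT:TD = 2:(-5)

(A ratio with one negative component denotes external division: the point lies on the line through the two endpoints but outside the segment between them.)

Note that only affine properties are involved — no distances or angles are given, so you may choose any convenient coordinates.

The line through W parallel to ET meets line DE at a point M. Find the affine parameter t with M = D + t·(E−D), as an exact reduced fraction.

t = 8/25

Choose coordinates W = (0, 0), E = (1, 0), D = (0, 1), L = (-1, -3).
1. T lies on line LD with LT:TD = 2:(-5) ⇒ T = (-5/3, -17/3)
through W parallel to ET: direction (-8/3, -17/3); meets DE at M = (8/25, 17/25)
M = D + t·(E−D) with t = 8/25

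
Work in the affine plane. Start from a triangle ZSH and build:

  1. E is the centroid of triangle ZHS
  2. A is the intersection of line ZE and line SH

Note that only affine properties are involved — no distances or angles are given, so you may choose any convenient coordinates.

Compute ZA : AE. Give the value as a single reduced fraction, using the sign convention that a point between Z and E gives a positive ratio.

ZA:AE = -3

Work in coordinates with Z = (0, 0), S = (1, 0), H = (0, 1).
1. E is the centroid of triangle ZHS ⇒ E = (1/3, 1/3)
2. A is the intersection of line ZE and line SH ⇒ A = (1/2, 1/2)
A = Z + t·(E−Z) with t = 3/2, so ZA:AE = t:(1−t) = 3/2:-1/2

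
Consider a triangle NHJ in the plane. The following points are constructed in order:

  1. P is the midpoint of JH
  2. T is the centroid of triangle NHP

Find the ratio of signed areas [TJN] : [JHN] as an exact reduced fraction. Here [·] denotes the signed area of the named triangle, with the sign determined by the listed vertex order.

[TJN]:[JHN] = -1/2

Work in coordinates with N = (0, 0), H = (1, 0), J = (0, 1).
1. P is the midpoint of JH ⇒ P = (1/2, 1/2)
2. T is the centroid of triangle NHP ⇒ T = (1/2, 1/6)
2·[TJN] = 1/2, 2·[JHN] = -1
[TJN]:[JHN] = 1/2:-1 = -1/2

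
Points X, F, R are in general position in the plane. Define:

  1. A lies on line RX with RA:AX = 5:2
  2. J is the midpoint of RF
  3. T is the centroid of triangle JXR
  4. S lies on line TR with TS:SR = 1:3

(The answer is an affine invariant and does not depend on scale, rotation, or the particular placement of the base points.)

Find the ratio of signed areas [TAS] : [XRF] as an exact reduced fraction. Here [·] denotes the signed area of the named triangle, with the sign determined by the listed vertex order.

[TAS]:[XRF] = 5/168

Set X = (0, 0), F = (1, 0), R = (0, 1); any affine frame gives the same invariant.
1. A lies on line RX with RA:AX = 5:2 ⇒ A = (0, 2/7)
2. J is the midpoint of RF ⇒ J = (1/2, 1/2)
3. T is the centroid of triangle JXR ⇒ T = (1/6, 1/2)
4. S lies on line TR with TS:SR = 1:3 ⇒ S = (1/8, 5/8)
2·[TAS] = -5/168, 2·[XRF] = -1
[TAS]:[XRF] = -5/168:-1 = 5/168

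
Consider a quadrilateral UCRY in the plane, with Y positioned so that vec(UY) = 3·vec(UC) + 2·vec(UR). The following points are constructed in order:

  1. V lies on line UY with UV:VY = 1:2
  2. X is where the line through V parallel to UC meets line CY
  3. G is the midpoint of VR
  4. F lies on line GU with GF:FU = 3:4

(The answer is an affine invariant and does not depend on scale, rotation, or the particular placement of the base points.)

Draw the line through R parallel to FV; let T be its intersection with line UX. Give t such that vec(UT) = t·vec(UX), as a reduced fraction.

t = 9/2

Set U = (0, 0), C = (1, 0), R = (0, 1), Y = (3, 2); any affine frame gives the same invariant.
1. V lies on line UY with UV:VY = 1:2 ⇒ V = (1, 2/3)
2. X is where the line through V parallel to UC meets line CY ⇒ X = (5/3, 2/3)
3. G is the midpoint of VR ⇒ G = (1/2, 5/6)
4. F lies on line GU with GF:FU = 3:4 ⇒ F = (2/7, 10/21)
through R parallel to FV: direction (5/7, 4/21); meets UX at T = (15/2, 3)
T = U + t·(X−U) with t = 9/2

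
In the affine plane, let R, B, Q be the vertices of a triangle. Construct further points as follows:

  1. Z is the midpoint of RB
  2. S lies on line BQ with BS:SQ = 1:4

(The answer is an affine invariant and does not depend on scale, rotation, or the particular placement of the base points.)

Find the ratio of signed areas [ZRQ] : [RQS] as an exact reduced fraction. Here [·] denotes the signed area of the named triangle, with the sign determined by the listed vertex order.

[ZRQ]:[RQS] = 5/8

Choose coordinates R = (0, 0), B = (1, 0), Q = (0, 1).
1. Z is the midpoint of RB ⇒ Z = (1/2, 0)
2. S lies on line BQ with BS:SQ = 1:4 ⇒ S = (4/5, 1/5)
2·[ZRQ] = -1/2, 2·[RQS] = -4/5
[ZRQ]:[RQS] = -1/2:-4/5 = 5/8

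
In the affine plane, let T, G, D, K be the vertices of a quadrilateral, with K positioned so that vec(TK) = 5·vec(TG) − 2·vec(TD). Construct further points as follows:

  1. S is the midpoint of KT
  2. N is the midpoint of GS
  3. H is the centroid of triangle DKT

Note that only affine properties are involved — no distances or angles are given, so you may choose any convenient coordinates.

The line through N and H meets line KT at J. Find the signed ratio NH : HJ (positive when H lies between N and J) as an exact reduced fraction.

Set T = (0, 0), G = (1, 0), D = (0, 1), K = (5, -2); any affine frame gives the same invariant.
1. S is the midpoint of KT ⇒ S = (5/2, -1)
2. N is the midpoint of GS ⇒ N = (7/4, -1/2)
3. H is the centroid of triangle DKT ⇒ H = (5/3, -1/3)
line NH meets KT at J = (15/8, -3/4)
H = N + t·(J−N) with t = -2/3, so NH:HJ = -2/3:5/3

NH:HJ = -2/5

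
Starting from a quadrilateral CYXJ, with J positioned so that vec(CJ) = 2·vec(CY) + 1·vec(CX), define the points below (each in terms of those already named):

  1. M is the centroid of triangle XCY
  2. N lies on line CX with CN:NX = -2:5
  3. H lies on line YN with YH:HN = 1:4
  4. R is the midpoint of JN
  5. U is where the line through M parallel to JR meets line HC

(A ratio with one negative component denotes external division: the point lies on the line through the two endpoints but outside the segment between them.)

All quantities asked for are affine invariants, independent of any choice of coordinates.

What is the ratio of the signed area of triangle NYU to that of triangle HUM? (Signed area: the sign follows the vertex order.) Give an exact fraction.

Assign C = (0, 0), Y = (1, 0), X = (0, 1), J = (2, 1) — the answer is frame-independent, so this choice is without loss of generality.
1. M is the centroid of triangle XCY ⇒ M = (1/3, 1/3)
2. N lies on line CX with CN:NX = -2:5 ⇒ N = (0, -2/3)
3. H lies on line YN with YH:HN = 1:4 ⇒ H = (4/5, -2/15)
4. R is the midpoint of JN ⇒ R = (1, 1/6)
5. U is where the line through M parallel to JR meets line HC ⇒ U = (-1/18, 1/108)
2·[NYU] = 77/108, 2·[HUM] = -539/1620
[NYU]:[HUM] = 77/108:-539/1620 = -15/7

[NYU]:[HUM] = -15/7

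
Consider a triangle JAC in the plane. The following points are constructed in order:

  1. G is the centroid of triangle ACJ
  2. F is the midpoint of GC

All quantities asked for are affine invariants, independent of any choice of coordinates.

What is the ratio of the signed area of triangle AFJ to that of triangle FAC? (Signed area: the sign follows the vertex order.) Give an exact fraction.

[AFJ]:[FAC] = 4

Work in coordinates with J = (0, 0), A = (1, 0), C = (0, 1).
1. G is the centroid of triangle ACJ ⇒ G = (1/3, 1/3)
2. F is the midpoint of GC ⇒ F = (1/6, 2/3)
2·[AFJ] = 2/3, 2·[FAC] = 1/6
[AFJ]:[FAC] = 2/3:1/6 = 4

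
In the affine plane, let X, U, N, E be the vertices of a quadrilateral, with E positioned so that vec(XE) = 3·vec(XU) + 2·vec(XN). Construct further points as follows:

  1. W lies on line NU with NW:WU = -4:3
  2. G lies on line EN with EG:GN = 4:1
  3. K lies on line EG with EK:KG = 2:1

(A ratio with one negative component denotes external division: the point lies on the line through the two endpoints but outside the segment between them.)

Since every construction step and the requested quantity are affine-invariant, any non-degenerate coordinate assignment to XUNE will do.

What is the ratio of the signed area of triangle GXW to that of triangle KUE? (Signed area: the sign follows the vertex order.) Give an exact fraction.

Set X = (0, 0), U = (1, 0), N = (0, 1), E = (3, 2); any affine frame gives the same invariant.
1. W lies on line NU with NW:WU = -4:3 ⇒ W = (4, -3)
2. G lies on line EN with EG:GN = 4:1 ⇒ G = (3/5, 6/5)
3. K lies on line EG with EK:KG = 2:1 ⇒ K = (7/5, 22/15)
2·[GXW] = 33/5, 2·[KUE] = 32/15
[GXW]:[KUE] = 33/5:32/15 = 99/32

[GXW]:[KUE] = 99/32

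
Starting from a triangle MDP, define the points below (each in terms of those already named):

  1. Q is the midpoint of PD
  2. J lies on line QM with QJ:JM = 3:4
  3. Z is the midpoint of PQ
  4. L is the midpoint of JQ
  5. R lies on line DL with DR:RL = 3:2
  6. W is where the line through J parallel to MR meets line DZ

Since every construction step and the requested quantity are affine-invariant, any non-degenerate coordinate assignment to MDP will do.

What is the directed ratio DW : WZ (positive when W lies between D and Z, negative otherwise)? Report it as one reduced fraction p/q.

DW:WZ = 98/85

Work in coordinates with M = (0, 0), D = (1, 0), P = (0, 1).
1. Q is the midpoint of PD ⇒ Q = (1/2, 1/2)
2. J lies on line QM with QJ:JM = 3:4 ⇒ J = (2/7, 2/7)
3. Z is the midpoint of PQ ⇒ Z = (1/4, 3/4)
4. L is the midpoint of JQ ⇒ L = (11/28, 11/28)
5. R lies on line DL with DR:RL = 3:2 ⇒ R = (89/140, 33/140)
6. W is where the line through J parallel to MR meets line DZ ⇒ W = (73/122, 49/122)
W = D + t·(Z−D) with t = 98/183, so DW:WZ = t:(1−t) = 98/183:85/183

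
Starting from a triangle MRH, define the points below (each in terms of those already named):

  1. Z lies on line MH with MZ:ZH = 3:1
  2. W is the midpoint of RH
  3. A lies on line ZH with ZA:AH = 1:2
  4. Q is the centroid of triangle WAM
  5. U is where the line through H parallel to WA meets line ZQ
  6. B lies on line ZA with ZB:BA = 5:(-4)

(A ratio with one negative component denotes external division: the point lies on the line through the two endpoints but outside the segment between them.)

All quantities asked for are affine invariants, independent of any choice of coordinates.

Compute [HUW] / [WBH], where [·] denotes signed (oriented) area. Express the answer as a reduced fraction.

Choose coordinates M = (0, 0), R = (1, 0), H = (0, 1).
1. Z lies on line MH with MZ:ZH = 3:1 ⇒ Z = (0, 3/4)
2. W is the midpoint of RH ⇒ W = (1/2, 1/2)
3. A lies on line ZH with ZA:AH = 1:2 ⇒ A = (0, 5/6)
4. Q is the centroid of triangle WAM ⇒ Q = (1/6, 4/9)
5. U is where the line through H parallel to WA meets line ZQ ⇒ U = (-3/14, 8/7)
6. B lies on line ZA with ZB:BA = 5:(-4) ⇒ B = (0, 7/6)
2·[HUW] = 1/28, 2·[WBH] = 1/12
[HUW]:[WBH] = 1/28:1/12 = 3/7

[HUW]:[WBH] = 3/7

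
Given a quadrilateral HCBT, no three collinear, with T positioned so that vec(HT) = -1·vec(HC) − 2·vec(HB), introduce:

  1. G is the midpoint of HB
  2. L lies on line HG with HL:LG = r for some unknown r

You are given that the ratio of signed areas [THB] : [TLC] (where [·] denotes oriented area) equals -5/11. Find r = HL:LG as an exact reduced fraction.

Choose coordinates H = (0, 0), C = (1, 0), B = (0, 1), T = (-1, -2).
1. G is the midpoint of HB ⇒ G = (0, 1/2)
2. With HL:LG = r, write λ = r/(r+1) so L = H + λ·(G−H); L is affine-linear in λ
Every point depending on L is an affine combination of L and λ-independent points, so each such coordinate is linear in λ; the λ² term in each signed area is a multiple of (G−H)×(G−H) = 0, so 2·[THB] and 2·[TLC] are each linear in λ. Evaluating at λ=0 and λ=1:
  2·[THB] = 1,   2·[TLC] = −λ − 2
So [THB]:[TLC] = (1) / (−λ − 2). Setting this equal to -5/11:
  1 = -5/11·(−λ − 2)  ⇒  λ = 1/5
Then r = λ/(1−λ) = (1/5)/(4/5) = 1/4. Check: with r = 1/4, L = (0, 1/10) and [THB]:[TLC] = -5/11 as required.

r = 1/4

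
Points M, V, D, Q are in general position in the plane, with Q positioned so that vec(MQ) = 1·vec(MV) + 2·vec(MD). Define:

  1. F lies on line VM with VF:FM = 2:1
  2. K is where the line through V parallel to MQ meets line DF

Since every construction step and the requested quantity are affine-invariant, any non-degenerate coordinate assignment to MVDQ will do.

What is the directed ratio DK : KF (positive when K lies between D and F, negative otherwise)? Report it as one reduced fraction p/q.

DK:KF = -9/4

Set M = (0, 0), V = (1, 0), D = (0, 1), Q = (1, 2); any affine frame gives the same invariant.
1. F lies on line VM with VF:FM = 2:1 ⇒ F = (1/3, 0)
2. K is where the line through V parallel to MQ meets line DF ⇒ K = (3/5, -4/5)
K = D + t·(F−D) with t = 9/5, so DK:KF = t:(1−t) = 9/5:-4/5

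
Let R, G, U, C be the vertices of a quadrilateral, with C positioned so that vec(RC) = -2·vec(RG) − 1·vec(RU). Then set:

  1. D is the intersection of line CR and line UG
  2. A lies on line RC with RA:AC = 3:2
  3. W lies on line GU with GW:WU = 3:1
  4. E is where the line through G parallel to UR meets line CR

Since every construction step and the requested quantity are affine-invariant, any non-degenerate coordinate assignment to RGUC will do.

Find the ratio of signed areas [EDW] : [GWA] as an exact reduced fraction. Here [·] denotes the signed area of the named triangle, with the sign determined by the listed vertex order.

Assign R = (0, 0), G = (1, 0), U = (0, 1), C = (-2, -1) — the answer is frame-independent, so this choice is without loss of generality.
1. D is the intersection of line CR and line UG ⇒ D = (2/3, 1/3)
2. A lies on line RC with RA:AC = 3:2 ⇒ A = (-6/5, -3/5)
3. W lies on line GU with GW:WU = 3:1 ⇒ W = (1/4, 3/4)
4. E is where the line through G parallel to UR meets line CR ⇒ E = (1, 1/2)
2·[EDW] = -5/24, 2·[GWA] = 21/10
[EDW]:[GWA] = -5/24:21/10 = -25/252

[EDW]:[GWA] = -25/252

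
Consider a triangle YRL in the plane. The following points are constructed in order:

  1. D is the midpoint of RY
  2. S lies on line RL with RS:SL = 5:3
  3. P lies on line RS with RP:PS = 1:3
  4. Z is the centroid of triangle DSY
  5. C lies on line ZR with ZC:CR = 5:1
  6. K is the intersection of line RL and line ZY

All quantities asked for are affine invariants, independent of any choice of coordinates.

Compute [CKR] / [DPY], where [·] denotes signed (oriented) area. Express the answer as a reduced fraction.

[CKR]:[DPY] = -4/9

Assign Y = (0, 0), R = (1, 0), L = (0, 1) — the answer is frame-independent, so this choice is without loss of generality.
1. D is the midpoint of RY ⇒ D = (1/2, 0)
2. S lies on line RL with RS:SL = 5:3 ⇒ S = (3/8, 5/8)
3. P lies on line RS with RP:PS = 1:3 ⇒ P = (27/32, 5/32)
4. Z is the centroid of triangle DSY ⇒ Z = (7/24, 5/24)
5. C lies on line ZR with ZC:CR = 5:1 ⇒ C = (127/144, 5/144)
6. K is the intersection of line RL and line ZY ⇒ K = (7/12, 5/12)
2·[CKR] = -5/144, 2·[DPY] = 5/64
[CKR]:[DPY] = -5/144:5/64 = -4/9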